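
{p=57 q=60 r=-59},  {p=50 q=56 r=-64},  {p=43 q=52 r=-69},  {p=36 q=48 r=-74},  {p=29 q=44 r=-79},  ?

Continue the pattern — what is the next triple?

P: −7 each step; 57, 50, 43, 36, 29 → 22.
Q — −4 each step: 60, 56, 52, 48, 44 → 40.
R: -59, -64, -69, -74, -79 → -84 (−5 each step).
Putting it together: {p=22 q=40 r=-84}.

{p=22 q=40 r=-84}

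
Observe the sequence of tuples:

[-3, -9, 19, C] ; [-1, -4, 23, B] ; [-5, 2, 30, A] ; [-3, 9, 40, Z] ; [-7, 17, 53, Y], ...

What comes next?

[-5, 26, 69, X]

First slot goes -3, -1, -5, -3, -7 → -5 (alternating steps +2, −4, +2, −4, …).
For the second slot, differences are 5, 6, 7, … (increasing by 1 each time): -9, -4, 2, 9, 17 → 26.
Third slot: differences are 4, 7, 10, … (increasing by 3 each time); 19, 23, 30, 40, 53 → 69.
For the letter, letters move back 1 place in the alphabet, wrapping A→Z: C, B, A, Z, Y → X.
So the next tuple is [-5, 26, 69, X].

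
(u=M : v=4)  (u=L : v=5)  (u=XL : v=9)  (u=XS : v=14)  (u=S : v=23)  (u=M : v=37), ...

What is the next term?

U: repeats M → L → XL → XS → S, so M, L, XL, XS, S, M → L.
V: 4, 5, 9, 14, 23, 37 → 60 (each term is the sum of the two before it).
Combining the parts gives (u=L : v=60).

(u=L : v=60)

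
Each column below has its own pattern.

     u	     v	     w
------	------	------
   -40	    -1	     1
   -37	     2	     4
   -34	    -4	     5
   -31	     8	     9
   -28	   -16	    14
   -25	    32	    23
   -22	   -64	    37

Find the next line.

-19  128  60

Column u — +3 each step: -40, -37, -34, -31, -28, -25, -22 → -19.
Column v: -1, 2, -4, 8, -16, 32, -64 → 128 (×(-2) each step).
Column w: each term is the sum of the two before it; 1, 4, 5, 9, 14, 23, 37 → 60.
Putting it together: -19  128  60.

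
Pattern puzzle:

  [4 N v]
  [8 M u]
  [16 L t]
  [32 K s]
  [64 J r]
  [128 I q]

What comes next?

[256 H p]

First component goes 4, 8, 16, 32, 64, 128 → 256 (×2 each step).
First letter goes N, M, L, K, J, I → H (letters move back 1 place in the alphabet).
Second letter: v, u, t, s, r, q → p (letters move back 1 place in the alphabet).
So the next triple is [256 H p].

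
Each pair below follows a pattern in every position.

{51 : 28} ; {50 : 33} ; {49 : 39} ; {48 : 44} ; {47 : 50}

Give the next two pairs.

{46 : 55}, {45 : 61}

First slot: −1 each step, so 51, 50, 49, 48, 47 → 46 → 45.
Second slot: 28, 33, 39, 44, 50 → 55 → 61 (alternating steps +5, +6, +5, +6, …).
Putting the parts together: {46 : 55} and then {45 : 61}.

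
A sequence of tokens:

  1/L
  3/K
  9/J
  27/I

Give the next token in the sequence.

81/H

First component: 1, 3, 9, 27 → 81 (×3 each step).
Letter: L, K, J, I → H (letters move back 1 place in the alphabet).
So the next token is 81/H.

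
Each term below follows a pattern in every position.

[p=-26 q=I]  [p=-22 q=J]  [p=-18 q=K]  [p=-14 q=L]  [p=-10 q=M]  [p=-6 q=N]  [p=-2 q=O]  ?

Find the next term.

P: +4 each step, so -26, -22, -18, -14, -10, -6, -2 → 2.
Q goes I, J, K, L, M, N, O → P (letters move forward 1 place in the alphabet).
Combining the parts gives [p=2 q=P].

[p=2 q=P]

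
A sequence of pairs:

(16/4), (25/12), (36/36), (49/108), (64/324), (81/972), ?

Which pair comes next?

First slot goes 16, 25, 36, 49, 64, 81 → 100 (perfect squares: 4², 5², 6², …).
Second slot: 4, 12, 36, 108, 324, 972 → 2916 (×3 each step).
So the next pair is (100/2916).

(100/2916)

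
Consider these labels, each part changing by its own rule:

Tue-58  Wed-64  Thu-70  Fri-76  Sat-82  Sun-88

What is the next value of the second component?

94

Day goes Tue, Wed, Thu, Fri, Sat, Sun → Mon (runs through the weekdays Mon→Sun).
Second component — +6 each step: 58, 64, 70, 76, 82, 88 → 94.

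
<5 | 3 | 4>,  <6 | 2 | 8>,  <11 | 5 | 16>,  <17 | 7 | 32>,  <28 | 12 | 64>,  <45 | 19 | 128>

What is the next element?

First value: each term is the sum of the two before it; 5, 6, 11, 17, 28, 45 → 73.
Second value: 3, 2, 5, 7, 12, 19 → 31 (each term is the sum of the two before it).
Third value: ×2 each step; 4, 8, 16, 32, 64, 128 → 256.
Putting it together: <73 | 31 | 256>.

<73 | 31 | 256>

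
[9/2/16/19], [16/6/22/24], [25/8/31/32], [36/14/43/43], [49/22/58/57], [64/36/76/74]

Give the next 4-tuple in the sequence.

First component — perfect squares: 3², 4², 5², …: 9, 16, 25, 36, 49, 64 → 81.
Second component: 2, 6, 8, 14, 22, 36 → 58 (each term is the sum of the two before it).
Third component goes 16, 22, 31, 43, 58, 76 → 97 (differences are 6, 9, 12, … (increasing by 3 each time)).
Fourth component — differences are 5, 8, 11, … (increasing by 3 each time): 19, 24, 32, 43, 57, 74 → 94.
Putting it together: [81/58/97/94].

[81/58/97/94]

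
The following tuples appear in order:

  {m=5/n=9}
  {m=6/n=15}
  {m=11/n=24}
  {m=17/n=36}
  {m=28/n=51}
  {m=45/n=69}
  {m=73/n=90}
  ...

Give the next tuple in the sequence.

{m=118/n=114}

For the m, each term is the sum of the two before it: 5, 6, 11, 17, 28, 45, 73 → 118.
N — differences are 6, 9, 12, … (increasing by 3 each time): 9, 15, 24, 36, 51, 69, 90 → 114.
So the next tuple is {m=118/n=114}.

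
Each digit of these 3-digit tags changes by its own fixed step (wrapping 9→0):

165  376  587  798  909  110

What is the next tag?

First digit: +2 each step, mod 10, so 1, 3, 5, 7, 9, 1 → 3.
Second digit: +1 each step, mod 10; 6, 7, 8, 9, 0, 1 → 2.
Third digit — +1 each step, mod 10: 5, 6, 7, 8, 9, 0 → 1.
Combining the parts gives 321.

321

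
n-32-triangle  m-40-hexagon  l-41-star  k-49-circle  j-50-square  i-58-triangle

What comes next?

h-59-hexagon

Letter: n, m, l, k, j, i → h (letters move back 1 place in the alphabet).
Second component goes 32, 40, 41, 49, 50, 58 → 59 (alternating steps +8, +1, +8, +1, …).
Shape: repeats triangle → hexagon → star → circle → square; triangle, hexagon, star, circle, square, triangle → hexagon.
Combining the parts gives h-59-hexagon.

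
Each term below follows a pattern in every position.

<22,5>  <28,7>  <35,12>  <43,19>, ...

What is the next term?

First part — differences are 6, 7, 8, … (increasing by 1 each time): 22, 28, 35, 43 → 52.
Second part: 5, 7, 12, 19 → 31 (each term is the sum of the two before it).
Combining the parts gives <52,31>.

<52,31>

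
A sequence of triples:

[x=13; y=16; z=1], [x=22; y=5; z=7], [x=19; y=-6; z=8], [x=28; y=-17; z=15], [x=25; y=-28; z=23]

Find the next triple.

[x=34; y=-39; z=38]

X: alternating steps +9, −3, +9, −3, …; 13, 22, 19, 28, 25 → 34.
Y: −11 each step, so 16, 5, -6, -17, -28 → -39.
Z — each term is the sum of the two before it: 1, 7, 8, 15, 23 → 38.
So the next triple is [x=34; y=-39; z=38].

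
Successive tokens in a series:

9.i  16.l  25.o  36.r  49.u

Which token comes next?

First component: perfect squares: 3², 4², 5², …, so 9, 16, 25, 36, 49 → 64.
Letter: i, l, o, r, u → x (letters move forward 3 places in the alphabet).
Putting it together: 64.x.

64.x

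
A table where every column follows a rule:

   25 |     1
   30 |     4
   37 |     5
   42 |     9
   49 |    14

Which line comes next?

54  23

First component goes 25, 30, 37, 42, 49 → 54 (alternating steps +5, +7, +5, +7, …).
Second component goes 1, 4, 5, 9, 14 → 23 (each term is the sum of the two before it).
So the next line is 54  23.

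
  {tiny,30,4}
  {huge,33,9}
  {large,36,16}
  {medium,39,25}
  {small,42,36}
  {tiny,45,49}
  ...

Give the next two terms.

{huge,48,64}, {large,51,81}

Size: repeats tiny → huge → large → medium → small; tiny, huge, large, medium, small, tiny → huge → large.
Second value: 30, 33, 36, 39, 42, 45 → 48 → 51 (+3 each step).
Third value: 4, 9, 16, 25, 36, 49 → 64 → 81 (perfect squares: 2², 3², 4², …).
Putting the parts together: {huge,48,64} and then {large,51,81}.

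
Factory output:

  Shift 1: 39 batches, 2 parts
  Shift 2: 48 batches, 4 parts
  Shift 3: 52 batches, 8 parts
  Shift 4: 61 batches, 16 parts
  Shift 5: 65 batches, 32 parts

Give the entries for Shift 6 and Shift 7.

74 batches, 64 parts; 78 batches, 128 parts

Batches: 39, 48, 52, 61, 65 → 74 → 78 (alternating steps +9, +4, +9, +4, …).
Parts: ×2 each step; 2, 4, 8, 16, 32 → 64 → 128.
So the next two rows are 74 batches, 64 parts and 78 batches, 128 parts.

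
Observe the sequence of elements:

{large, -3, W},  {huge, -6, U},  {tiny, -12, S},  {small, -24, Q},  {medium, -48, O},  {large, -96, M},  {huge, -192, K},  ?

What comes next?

Size goes large, huge, tiny, small, medium, large, huge → tiny (repeats large → huge → tiny → small → medium).
For the second value, ×2 each step: -3, -6, -12, -24, -48, -96, -192 → -384.
Letter: W, U, S, Q, O, M, K → I (letters move back 2 places in the alphabet).
Putting it together: {tiny, -384, I}.

{tiny, -384, I}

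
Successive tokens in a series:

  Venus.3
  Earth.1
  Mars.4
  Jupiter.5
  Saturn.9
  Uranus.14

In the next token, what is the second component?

23

Planet: runs through the planets Mercury→Neptune, so Venus, Earth, Mars, Jupiter, Saturn, Uranus → Neptune.
Second component: 3, 1, 4, 5, 9, 14 → 23 (each term is the sum of the two before it).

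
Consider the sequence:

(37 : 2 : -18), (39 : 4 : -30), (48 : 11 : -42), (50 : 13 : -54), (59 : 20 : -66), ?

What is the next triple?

First entry — alternating steps +2, +9, +2, +9, …: 37, 39, 48, 50, 59 → 61.
Second entry: alternating steps +2, +7, +2, +7, …, so 2, 4, 11, 13, 20 → 22.
Third entry: −12 each step, so -18, -30, -42, -54, -66 → -78.
Combining the parts gives (61 : 22 : -78).

(61 : 22 : -78)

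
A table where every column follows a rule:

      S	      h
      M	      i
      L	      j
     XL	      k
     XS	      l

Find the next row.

S  m

For the size, runs through clothing sizes XS→XL: S, M, L, XL, XS → S.
Letter: h, i, j, k, l → m (letters move forward 1 place in the alphabet).
Combining the parts gives S  m.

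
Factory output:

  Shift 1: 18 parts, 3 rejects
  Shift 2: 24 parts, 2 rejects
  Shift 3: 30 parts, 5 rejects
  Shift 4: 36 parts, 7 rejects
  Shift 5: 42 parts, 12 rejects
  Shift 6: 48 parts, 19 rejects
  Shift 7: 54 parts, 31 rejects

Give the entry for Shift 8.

Parts — +6 each step: 18, 24, 30, 36, 42, 48, 54 → 60.
Rejects: 3, 2, 5, 7, 12, 19, 31 → 50 (each term is the sum of the two before it).
Putting it together: 60 parts, 50 rejects.

60 parts, 50 rejects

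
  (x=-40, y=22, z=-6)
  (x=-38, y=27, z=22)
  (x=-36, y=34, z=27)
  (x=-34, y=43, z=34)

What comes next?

X: +2 each step; -40, -38, -36, -34 → -32.
Y: 22, 27, 34, 43 → 54 (differences are 5, 7, 9, … (increasing by 2 each time)).
Z — always the previous value of the y: -6, 22, 27, 34 → 43.
Putting it together: (x=-32, y=54, z=43).

(x=-32, y=54, z=43)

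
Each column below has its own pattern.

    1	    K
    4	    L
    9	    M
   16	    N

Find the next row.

First component: perfect squares: 1², 2², 3², …, so 1, 4, 9, 16 → 25.
Letter — letters move forward 1 place in the alphabet: K, L, M, N → O.
Combining the parts gives 25  O.

25  O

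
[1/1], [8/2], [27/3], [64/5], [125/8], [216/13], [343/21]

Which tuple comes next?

First component: perfect cubes: 1³, 2³, 3³, …, so 1, 8, 27, 64, 125, 216, 343 → 512.
Second component — each term is the sum of the two before it: 1, 2, 3, 5, 8, 13, 21 → 34.
Combining the parts gives [512/34].

[512/34]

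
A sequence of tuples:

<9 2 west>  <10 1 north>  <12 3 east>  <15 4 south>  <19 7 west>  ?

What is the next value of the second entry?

11

First entry: differences are 1, 2, 3, … (increasing by 1 each time); 9, 10, 12, 15, 19 → 24.
Second entry: each term is the sum of the two before it, so 2, 1, 3, 4, 7 → 11.
Direction: west, north, east, south, west → north (repeats west → north → east → south).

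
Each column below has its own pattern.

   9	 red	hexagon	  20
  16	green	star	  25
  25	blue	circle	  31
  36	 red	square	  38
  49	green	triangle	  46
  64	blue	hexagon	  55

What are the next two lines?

First component: perfect squares: 3², 4², 5², …; 9, 16, 25, 36, 49, 64 → 81 → 100.
For the colour, repeats red → green → blue: red, green, blue, red, green, blue → red → green.
Shape — repeats hexagon → star → circle → square → triangle: hexagon, star, circle, square, triangle, hexagon → star → circle.
For the fourth component, differences are 5, 6, 7, … (increasing by 1 each time): 20, 25, 31, 38, 46, 55 → 65 → 76.
So the next two lines are 81  red  star  65 and 100  green  circle  76.

81  red  star  65; 100  green  circle  76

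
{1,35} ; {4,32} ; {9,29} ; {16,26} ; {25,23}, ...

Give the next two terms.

First slot: perfect squares: 1², 2², 3², …; 1, 4, 9, 16, 25 → 36 → 49.
Second slot — −3 each step: 35, 32, 29, 26, 23 → 20 → 17.
Putting the parts together: {36,20} and then {49,17}.

{36,20}, {49,17}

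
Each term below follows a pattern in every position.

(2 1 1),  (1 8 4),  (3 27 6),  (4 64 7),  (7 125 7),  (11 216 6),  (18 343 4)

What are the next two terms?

(29 512 1), (47 729 -3)

First value: each term is the sum of the two before it; 2, 1, 3, 4, 7, 11, 18 → 29 → 47.
For the second value, perfect cubes: 1³, 2³, 3³, …: 1, 8, 27, 64, 125, 216, 343 → 512 → 729.
For the third value, differences are 3, 2, 1, … (decreasing by 1 each time): 1, 4, 6, 7, 7, 6, 4 → 1 → -3.
So the next two terms are (29 512 1) and (47 729 -3).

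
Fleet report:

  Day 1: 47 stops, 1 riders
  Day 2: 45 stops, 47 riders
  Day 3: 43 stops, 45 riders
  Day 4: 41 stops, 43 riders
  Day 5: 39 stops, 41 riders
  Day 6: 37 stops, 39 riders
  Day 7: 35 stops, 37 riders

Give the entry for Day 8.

33 stops, 35 riders

Stops: 47, 45, 43, 41, 39, 37, 35 → 33 (−2 each step).
Riders: 1, 47, 45, 43, 41, 39, 37 → 35 (always the previous value of the stops).
Combining the parts gives 33 stops, 35 riders.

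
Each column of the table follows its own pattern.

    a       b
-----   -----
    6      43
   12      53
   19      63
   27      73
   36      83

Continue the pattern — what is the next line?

Column a — differences are 6, 7, 8, … (increasing by 1 each time): 6, 12, 19, 27, 36 → 46.
For the column b, +10 each step: 43, 53, 63, 73, 83 → 93.
Combining the parts gives 46  93.

46  93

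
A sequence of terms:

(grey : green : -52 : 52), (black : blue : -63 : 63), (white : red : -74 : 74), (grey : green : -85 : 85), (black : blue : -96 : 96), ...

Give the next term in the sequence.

Shade — repeats grey → black → white: grey, black, white, grey, black → white.
Colour: repeats green → blue → red; green, blue, red, green, blue → red.
For the third component, −11 each step: -52, -63, -74, -85, -96 → -107.
Fourth component — always the negative of the third component: 52, 63, 74, 85, 96 → 107.
Putting it together: (white : red : -107 : 107).

(white : red : -107 : 107)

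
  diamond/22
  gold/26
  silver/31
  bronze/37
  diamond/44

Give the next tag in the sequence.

Rank: repeats diamond → gold → silver → bronze; diamond, gold, silver, bronze, diamond → gold.
Second component: differences are 4, 5, 6, … (increasing by 1 each time); 22, 26, 31, 37, 44 → 52.
So the next tag is gold/52.

gold/52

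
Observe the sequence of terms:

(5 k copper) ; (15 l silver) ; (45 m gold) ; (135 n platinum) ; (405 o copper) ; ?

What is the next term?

(1215 p silver)

First value — ×3 each step: 5, 15, 45, 135, 405 → 1215.
Letter: letters move forward 1 place in the alphabet, so k, l, m, n, o → p.
Metal — repeats copper → silver → gold → platinum: copper, silver, gold, platinum, copper → silver.
Combining the parts gives (1215 p silver).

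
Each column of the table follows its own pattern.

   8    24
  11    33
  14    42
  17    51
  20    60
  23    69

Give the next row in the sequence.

26  78

First component — +3 each step: 8, 11, 14, 17, 20, 23 → 26.
Second component — always 3 × the first component: 24, 33, 42, 51, 60, 69 → 78.
Combining the parts gives 26  78.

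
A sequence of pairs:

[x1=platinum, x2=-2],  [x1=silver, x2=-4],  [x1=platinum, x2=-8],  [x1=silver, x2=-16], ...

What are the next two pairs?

[x1=platinum, x2=-32], [x1=silver, x2=-64]

X1 goes platinum, silver, platinum, silver → platinum → silver (alternates platinum ↔ silver).
X2: ×2 each step, so -2, -4, -8, -16 → -32 → -64.
Putting the parts together: [x1=platinum, x2=-32] and then [x1=silver, x2=-64].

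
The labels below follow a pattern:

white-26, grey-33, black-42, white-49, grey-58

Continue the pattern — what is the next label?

black-65

Shade goes white, grey, black, white, grey → black (repeats white → grey → black).
Second component: alternating steps +7, +9, +7, +9, …; 26, 33, 42, 49, 58 → 65.
So the next label is black-65.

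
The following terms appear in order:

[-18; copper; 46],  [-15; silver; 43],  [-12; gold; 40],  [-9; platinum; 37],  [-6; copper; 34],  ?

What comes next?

First part: -18, -15, -12, -9, -6 → -3 (+3 each step).
Metal: repeats copper → silver → gold → platinum; copper, silver, gold, platinum, copper → silver.
Third part: −3 each step; 46, 43, 40, 37, 34 → 31.
So the next term is [-3; silver; 31].

[-3; silver; 31]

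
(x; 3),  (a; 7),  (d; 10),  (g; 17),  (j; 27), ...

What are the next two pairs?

(m; 44), (p; 71)

Letter: x, a, d, g, j → m → p (letters move forward 3 places in the alphabet, wrapping Z→A).
Second value: each term is the sum of the two before it; 3, 7, 10, 17, 27 → 44 → 71.
Putting the parts together: (m; 44) and then (p; 71).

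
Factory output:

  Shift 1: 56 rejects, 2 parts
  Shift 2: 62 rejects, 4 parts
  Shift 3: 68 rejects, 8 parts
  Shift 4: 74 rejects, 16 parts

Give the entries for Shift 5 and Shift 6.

Rejects — +6 each step: 56, 62, 68, 74 → 80 → 86.
Parts — ×2 each step: 2, 4, 8, 16 → 32 → 64.
Putting the parts together: 80 rejects, 32 parts and then 86 rejects, 64 parts.

80 rejects, 32 parts; 86 rejects, 64 parts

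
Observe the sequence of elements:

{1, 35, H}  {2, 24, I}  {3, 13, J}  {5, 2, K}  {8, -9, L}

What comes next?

First value goes 1, 2, 3, 5, 8 → 13 (each term is the sum of the two before it).
Second value — −11 each step: 35, 24, 13, 2, -9 → -20.
Letter goes H, I, J, K, L → M (letters move forward 1 place in the alphabet).
So the next element is {13, -20, M}.

{13, -20, M}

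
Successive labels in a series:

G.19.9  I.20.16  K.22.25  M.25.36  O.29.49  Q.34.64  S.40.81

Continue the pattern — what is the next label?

U.47.100

Letter goes G, I, K, M, O, Q, S → U (letters move forward 2 places in the alphabet).
For the second component, differences are 1, 2, 3, … (increasing by 1 each time): 19, 20, 22, 25, 29, 34, 40 → 47.
For the third component, perfect squares: 3², 4², 5², …: 9, 16, 25, 36, 49, 64, 81 → 100.
Combining the parts gives U.47.100.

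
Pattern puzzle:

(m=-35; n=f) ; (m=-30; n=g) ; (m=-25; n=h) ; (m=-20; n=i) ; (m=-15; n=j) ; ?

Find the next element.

M: +5 each step, so -35, -30, -25, -20, -15 → -10.
N: letters move forward 1 place in the alphabet; f, g, h, i, j → k.
Putting it together: (m=-10; n=k).

(m=-10; n=k)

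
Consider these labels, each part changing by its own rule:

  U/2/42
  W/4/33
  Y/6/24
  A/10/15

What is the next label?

For the letter, letters move forward 2 places in the alphabet, wrapping Z→A: U, W, Y, A → C.
Second component: 2, 4, 6, 10 → 16 (each term is the sum of the two before it).
Third component — −9 each step: 42, 33, 24, 15 → 6.
Putting it together: C/16/6.

C/16/6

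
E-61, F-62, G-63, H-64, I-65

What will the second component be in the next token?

Second component: +1 each step, so 61, 62, 63, 64, 65 → 66.

66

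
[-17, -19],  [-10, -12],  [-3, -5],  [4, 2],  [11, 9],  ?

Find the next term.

First value: -17, -10, -3, 4, 11 → 18 (+7 each step).
Second value: -19, -12, -5, 2, 9 → 16 (always 2 less than the first value).
So the next term is [18, 16].

[18, 16]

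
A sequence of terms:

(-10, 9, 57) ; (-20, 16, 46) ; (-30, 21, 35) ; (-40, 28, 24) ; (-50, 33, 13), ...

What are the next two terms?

(-60, 40, 2), (-70, 45, -9)

First slot goes -10, -20, -30, -40, -50 → -60 → -70 (−10 each step).
For the second slot, alternating steps +7, +5, +7, +5, …: 9, 16, 21, 28, 33 → 40 → 45.
Third slot goes 57, 46, 35, 24, 13 → 2 → -9 (−11 each step).
So the next two terms are (-60, 40, 2) and (-70, 45, -9).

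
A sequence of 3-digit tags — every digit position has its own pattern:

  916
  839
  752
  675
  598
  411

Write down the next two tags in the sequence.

334, 257

First digit — −1 each step, mod 10: 9, 8, 7, 6, 5, 4 → 3 → 2.
Second digit goes 1, 3, 5, 7, 9, 1 → 3 → 5 (+2 each step, mod 10).
Third digit goes 6, 9, 2, 5, 8, 1 → 4 → 7 (+3 each step, mod 10).
Putting the parts together: 334 and then 257.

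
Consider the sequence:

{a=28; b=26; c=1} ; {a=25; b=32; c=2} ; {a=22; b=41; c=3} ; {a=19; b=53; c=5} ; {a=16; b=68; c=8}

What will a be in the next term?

13

A — −3 each step: 28, 25, 22, 19, 16 → 13.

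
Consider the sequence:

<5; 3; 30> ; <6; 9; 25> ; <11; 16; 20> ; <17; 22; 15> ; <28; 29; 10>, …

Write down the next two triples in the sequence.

<45; 35; 5>, <73; 42; 0>

First coordinate: each term is the sum of the two before it; 5, 6, 11, 17, 28 → 45 → 73.
Second coordinate: alternating steps +6, +7, +6, +7, …, so 3, 9, 16, 22, 29 → 35 → 42.
Third coordinate: 30, 25, 20, 15, 10 → 5 → 0 (−5 each step).
So the next two triples are <45; 35; 5> and <73; 42; 0>.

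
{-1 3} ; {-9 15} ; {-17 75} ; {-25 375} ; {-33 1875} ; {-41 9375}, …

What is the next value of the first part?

-49

First part: −8 each step, so -1, -9, -17, -25, -33, -41 → -49.
Second part: ×5 each step; 3, 15, 75, 375, 1875, 9375 → 46875.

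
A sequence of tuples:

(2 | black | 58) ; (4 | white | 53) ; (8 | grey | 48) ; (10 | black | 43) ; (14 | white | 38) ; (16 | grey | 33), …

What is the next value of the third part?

28

Third part: 58, 53, 48, 43, 38, 33 → 28 (−5 each step).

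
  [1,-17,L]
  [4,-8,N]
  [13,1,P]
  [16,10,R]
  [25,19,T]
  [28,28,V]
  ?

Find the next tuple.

First part: 1, 4, 13, 16, 25, 28 → 37 (alternating steps +3, +9, +3, +9, …).
For the second part, +9 each step: -17, -8, 1, 10, 19, 28 → 37.
Letter: letters move forward 2 places in the alphabet, so L, N, P, R, T, V → X.
Putting it together: [37,37,X].

[37,37,X]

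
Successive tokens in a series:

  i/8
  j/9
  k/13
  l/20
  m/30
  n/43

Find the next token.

o/59

Letter goes i, j, k, l, m, n → o (letters move forward 1 place in the alphabet).
Second component: differences are 1, 4, 7, … (increasing by 3 each time), so 8, 9, 13, 20, 30, 43 → 59.
Combining the parts gives o/59.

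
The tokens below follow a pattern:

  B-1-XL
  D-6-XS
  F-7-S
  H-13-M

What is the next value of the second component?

20

Second component goes 1, 6, 7, 13 → 20 (each term is the sum of the two before it).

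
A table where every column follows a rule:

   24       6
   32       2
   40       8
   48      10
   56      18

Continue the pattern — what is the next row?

First component: 24, 32, 40, 48, 56 → 64 (+8 each step).
Second component goes 6, 2, 8, 10, 18 → 28 (each term is the sum of the two before it).
So the next row is 64  28.

64  28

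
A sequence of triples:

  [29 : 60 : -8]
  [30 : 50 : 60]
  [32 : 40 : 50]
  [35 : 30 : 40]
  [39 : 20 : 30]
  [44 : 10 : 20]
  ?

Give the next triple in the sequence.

First value goes 29, 30, 32, 35, 39, 44 → 50 (differences are 1, 2, 3, … (increasing by 1 each time)).
Second value — −10 each step: 60, 50, 40, 30, 20, 10 → 0.
Third value: always the previous value of the second value, so -8, 60, 50, 40, 30, 20 → 10.
Combining the parts gives [50 : 0 : 10].

[50 : 0 : 10]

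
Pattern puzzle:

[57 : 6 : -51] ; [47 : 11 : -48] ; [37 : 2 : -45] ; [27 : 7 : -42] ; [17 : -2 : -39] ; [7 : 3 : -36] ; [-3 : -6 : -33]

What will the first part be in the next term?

First part: −10 each step; 57, 47, 37, 27, 17, 7, -3 → -13.

-13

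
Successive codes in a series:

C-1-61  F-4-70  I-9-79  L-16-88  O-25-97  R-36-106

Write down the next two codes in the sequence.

U-49-115, X-64-124

Letter: letters move forward 3 places in the alphabet, so C, F, I, L, O, R → U → X.
Second component: 1, 4, 9, 16, 25, 36 → 49 → 64 (perfect squares: 1², 2², 3², …).
Third component — +9 each step: 61, 70, 79, 88, 97, 106 → 115 → 124.
Putting the parts together: U-49-115 and then X-64-124.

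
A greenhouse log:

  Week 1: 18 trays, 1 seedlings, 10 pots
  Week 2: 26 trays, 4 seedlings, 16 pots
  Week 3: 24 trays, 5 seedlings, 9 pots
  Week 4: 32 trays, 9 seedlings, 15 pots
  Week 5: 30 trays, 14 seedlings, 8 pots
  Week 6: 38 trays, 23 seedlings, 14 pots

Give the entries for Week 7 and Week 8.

36 trays, 37 seedlings, 7 pots; 44 trays, 60 seedlings, 13 pots

For the trays, alternating steps +8, −2, +8, −2, …: 18, 26, 24, 32, 30, 38 → 36 → 44.
Seedlings: 1, 4, 5, 9, 14, 23 → 37 → 60 (each term is the sum of the two before it).
Pots: alternating steps +6, −7, +6, −7, …; 10, 16, 9, 15, 8, 14 → 7 → 13.
So the next two lines are 36 trays, 37 seedlings, 7 pots and 44 trays, 60 seedlings, 13 pots.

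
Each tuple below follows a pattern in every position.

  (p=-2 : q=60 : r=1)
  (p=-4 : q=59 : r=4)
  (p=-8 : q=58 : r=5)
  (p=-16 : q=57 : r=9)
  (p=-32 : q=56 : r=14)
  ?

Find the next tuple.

(p=-64 : q=55 : r=23)

P goes -2, -4, -8, -16, -32 → -64 (×2 each step).
Q goes 60, 59, 58, 57, 56 → 55 (−1 each step).
For the r, each term is the sum of the two before it: 1, 4, 5, 9, 14 → 23.
So the next tuple is (p=-64 : q=55 : r=23).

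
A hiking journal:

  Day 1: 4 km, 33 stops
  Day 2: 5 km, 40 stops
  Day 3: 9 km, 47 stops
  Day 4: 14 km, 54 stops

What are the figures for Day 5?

23 km, 61 stops

Km — each term is the sum of the two before it: 4, 5, 9, 14 → 23.
For the stops, +7 each step: 33, 40, 47, 54 → 61.
Combining the parts gives 23 km, 61 stops.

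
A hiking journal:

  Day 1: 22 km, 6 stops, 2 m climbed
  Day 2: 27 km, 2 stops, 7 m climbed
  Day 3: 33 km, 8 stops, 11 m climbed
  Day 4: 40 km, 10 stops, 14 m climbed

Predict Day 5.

Km: differences are 5, 6, 7, … (increasing by 1 each time); 22, 27, 33, 40 → 48.
Stops: 6, 2, 8, 10 → 18 (each term is the sum of the two before it).
M climbed — differences are 5, 4, 3, … (decreasing by 1 each time): 2, 7, 11, 14 → 16.
So the next line is 48 km, 18 stops, 16 m climbed.

48 km, 18 stops, 16 m climbed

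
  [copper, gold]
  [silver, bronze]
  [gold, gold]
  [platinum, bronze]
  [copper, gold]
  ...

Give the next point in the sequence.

Metal: repeats copper → silver → gold → platinum; copper, silver, gold, platinum, copper → silver.
For the rank, alternates gold ↔ bronze: gold, bronze, gold, bronze, gold → bronze.
Putting it together: [silver, bronze].

[silver, bronze]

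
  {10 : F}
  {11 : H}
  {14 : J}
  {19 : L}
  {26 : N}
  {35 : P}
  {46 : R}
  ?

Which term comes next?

First slot: differences are 1, 3, 5, … (increasing by 2 each time); 10, 11, 14, 19, 26, 35, 46 → 59.
Letter: F, H, J, L, N, P, R → T (letters move forward 2 places in the alphabet).
So the next term is {59 : T}.

{59 : T}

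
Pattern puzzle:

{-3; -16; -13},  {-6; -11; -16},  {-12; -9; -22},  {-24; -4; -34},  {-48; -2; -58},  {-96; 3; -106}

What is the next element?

First value: ×2 each step; -3, -6, -12, -24, -48, -96 → -192.
Second value — alternating steps +5, +2, +5, +2, …: -16, -11, -9, -4, -2, 3 → 5.
Third value: -13, -16, -22, -34, -58, -106 → -202 (always 10 less than the first value).
Putting it together: {-192; 5; -202}.

{-192; 5; -202}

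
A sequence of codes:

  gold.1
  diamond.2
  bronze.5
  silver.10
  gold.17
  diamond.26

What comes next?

bronze.37

Rank: repeats gold → diamond → bronze → silver; gold, diamond, bronze, silver, gold, diamond → bronze.
Second component: differences are 1, 3, 5, … (increasing by 2 each time), so 1, 2, 5, 10, 17, 26 → 37.
Combining the parts gives bronze.37.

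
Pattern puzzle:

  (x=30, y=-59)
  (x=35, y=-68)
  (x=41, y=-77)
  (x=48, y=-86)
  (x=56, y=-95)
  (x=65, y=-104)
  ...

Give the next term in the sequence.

X — differences are 5, 6, 7, … (increasing by 1 each time): 30, 35, 41, 48, 56, 65 → 75.
For the y, −9 each step: -59, -68, -77, -86, -95, -104 → -113.
So the next term is (x=75, y=-113).

(x=75, y=-113)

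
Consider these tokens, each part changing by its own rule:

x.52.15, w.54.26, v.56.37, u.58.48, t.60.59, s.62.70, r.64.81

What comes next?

q.66.92

Letter: letters move back 1 place in the alphabet; x, w, v, u, t, s, r → q.
Second component: +2 each step, so 52, 54, 56, 58, 60, 62, 64 → 66.
Third component: +11 each step, so 15, 26, 37, 48, 59, 70, 81 → 92.
So the next token is q.66.92.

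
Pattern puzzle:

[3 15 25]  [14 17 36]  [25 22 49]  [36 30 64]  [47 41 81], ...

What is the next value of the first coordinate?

For the first coordinate, +11 each step: 3, 14, 25, 36, 47 → 58.

58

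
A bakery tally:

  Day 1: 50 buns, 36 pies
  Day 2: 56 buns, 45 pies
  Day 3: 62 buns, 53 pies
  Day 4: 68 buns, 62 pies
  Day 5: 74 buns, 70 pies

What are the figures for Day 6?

Buns: +6 each step, so 50, 56, 62, 68, 74 → 80.
For the pies, alternating steps +9, +8, +9, +8, …: 36, 45, 53, 62, 70 → 79.
Putting it together: 80 buns, 79 pies.

80 buns, 79 pies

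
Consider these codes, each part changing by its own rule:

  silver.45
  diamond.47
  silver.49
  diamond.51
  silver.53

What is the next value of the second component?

Second component — +2 each step: 45, 47, 49, 51, 53 → 55.

55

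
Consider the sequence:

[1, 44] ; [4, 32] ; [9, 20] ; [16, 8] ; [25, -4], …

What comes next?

For the first coordinate, perfect squares: 1², 2², 3², …: 1, 4, 9, 16, 25 → 36.
Second coordinate — −12 each step: 44, 32, 20, 8, -4 → -16.
Combining the parts gives [36, -16].

[36, -16]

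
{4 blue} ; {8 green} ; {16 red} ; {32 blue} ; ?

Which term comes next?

First part: ×2 each step, so 4, 8, 16, 32 → 64.
Colour: repeats blue → green → red; blue, green, red, blue → green.
Combining the parts gives {64 green}.

{64 green}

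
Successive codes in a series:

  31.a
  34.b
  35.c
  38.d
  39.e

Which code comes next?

42.f

First component: 31, 34, 35, 38, 39 → 42 (alternating steps +3, +1, +3, +1, …).
Letter — letters move forward 1 place in the alphabet: a, b, c, d, e → f.
Combining the parts gives 42.f.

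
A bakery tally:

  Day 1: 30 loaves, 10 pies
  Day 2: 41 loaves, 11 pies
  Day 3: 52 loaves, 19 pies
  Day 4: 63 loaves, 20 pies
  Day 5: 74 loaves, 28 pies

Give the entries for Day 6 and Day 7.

Loaves goes 30, 41, 52, 63, 74 → 85 → 96 (+11 each step).
Pies goes 10, 11, 19, 20, 28 → 29 → 37 (alternating steps +1, +8, +1, +8, …).
Putting the parts together: 85 loaves, 29 pies and then 96 loaves, 37 pies.

85 loaves, 29 pies; 96 loaves, 37 pies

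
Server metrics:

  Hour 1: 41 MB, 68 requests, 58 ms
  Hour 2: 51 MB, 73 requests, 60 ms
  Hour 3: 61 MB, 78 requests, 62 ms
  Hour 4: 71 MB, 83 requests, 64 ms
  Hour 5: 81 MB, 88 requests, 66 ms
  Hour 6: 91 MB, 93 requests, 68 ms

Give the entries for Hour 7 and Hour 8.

MB goes 41, 51, 61, 71, 81, 91 → 101 → 111 (+10 each step).
Requests goes 68, 73, 78, 83, 88, 93 → 98 → 103 (+5 each step).
Ms: +2 each step, so 58, 60, 62, 64, 66, 68 → 70 → 72.
Putting the parts together: 101 MB, 98 requests, 70 ms and then 111 MB, 103 requests, 72 ms.

101 MB, 98 requests, 70 ms; 111 MB, 103 requests, 72 ms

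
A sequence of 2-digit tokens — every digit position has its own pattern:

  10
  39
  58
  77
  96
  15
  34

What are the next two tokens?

First digit: +2 each step, mod 10; 1, 3, 5, 7, 9, 1, 3 → 5 → 7.
Second digit goes 0, 9, 8, 7, 6, 5, 4 → 3 → 2 (−1 each step, mod 10).
So the next two tokens are 53 and 72.

53 then 72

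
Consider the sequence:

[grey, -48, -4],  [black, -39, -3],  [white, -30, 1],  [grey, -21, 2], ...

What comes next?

Shade: repeats grey → black → white; grey, black, white, grey → black.
Second value — +9 each step: -48, -39, -30, -21 → -12.
For the third value, alternating steps +1, +4, +1, +4, …: -4, -3, 1, 2 → 6.
Combining the parts gives [black, -12, 6].

[black, -12, 6]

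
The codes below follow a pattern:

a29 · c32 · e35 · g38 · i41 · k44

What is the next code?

Letter — letters move forward 2 places in the alphabet: a, c, e, g, i, k → m.
For the second component, +3 each step: 29, 32, 35, 38, 41, 44 → 47.
Putting it together: m47.

m47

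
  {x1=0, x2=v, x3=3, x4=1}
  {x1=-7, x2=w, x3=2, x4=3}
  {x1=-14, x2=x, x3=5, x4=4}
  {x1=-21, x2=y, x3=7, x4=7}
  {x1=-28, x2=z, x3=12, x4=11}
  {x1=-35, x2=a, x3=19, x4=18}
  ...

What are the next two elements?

{x1=-42, x2=b, x3=31, x4=29}, {x1=-49, x2=c, x3=50, x4=47}

X1 goes 0, -7, -14, -21, -28, -35 → -42 → -49 (−7 each step).
For the x2, letters move forward 1 place in the alphabet, wrapping Z→A: v, w, x, y, z, a → b → c.
X3: 3, 2, 5, 7, 12, 19 → 31 → 50 (each term is the sum of the two before it).
For the x4, each term is the sum of the two before it: 1, 3, 4, 7, 11, 18 → 29 → 47.
So the next two elements are {x1=-42, x2=b, x3=31, x4=29} and {x1=-49, x2=c, x3=50, x4=47}.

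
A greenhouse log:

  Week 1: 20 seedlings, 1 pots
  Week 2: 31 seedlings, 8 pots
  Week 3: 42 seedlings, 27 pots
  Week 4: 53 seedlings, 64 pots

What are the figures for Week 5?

64 seedlings, 125 pots

Seedlings goes 20, 31, 42, 53 → 64 (+11 each step).
Pots: 1, 8, 27, 64 → 125 (perfect cubes: 1³, 2³, 3³, …).
Putting it together: 64 seedlings, 125 pots.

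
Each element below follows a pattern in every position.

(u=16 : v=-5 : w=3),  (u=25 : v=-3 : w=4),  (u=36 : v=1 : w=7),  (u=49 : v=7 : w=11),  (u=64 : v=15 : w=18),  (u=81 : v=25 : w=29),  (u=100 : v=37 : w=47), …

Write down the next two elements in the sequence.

(u=121 : v=51 : w=76), (u=144 : v=67 : w=123)

U — perfect squares: 4², 5², 6², …: 16, 25, 36, 49, 64, 81, 100 → 121 → 144.
V goes -5, -3, 1, 7, 15, 25, 37 → 51 → 67 (differences are 2, 4, 6, … (increasing by 2 each time)).
W — each term is the sum of the two before it: 3, 4, 7, 11, 18, 29, 47 → 76 → 123.
So the next two elements are (u=121 : v=51 : w=76) and (u=144 : v=67 : w=123).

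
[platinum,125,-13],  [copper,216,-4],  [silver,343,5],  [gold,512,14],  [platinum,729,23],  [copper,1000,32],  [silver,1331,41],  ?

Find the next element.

Metal: repeats platinum → copper → silver → gold; platinum, copper, silver, gold, platinum, copper, silver → gold.
Second value — perfect cubes: 5³, 6³, 7³, …: 125, 216, 343, 512, 729, 1000, 1331 → 1728.
Third value: +9 each step; -13, -4, 5, 14, 23, 32, 41 → 50.
Putting it together: [gold,1728,50].

[gold,1728,50]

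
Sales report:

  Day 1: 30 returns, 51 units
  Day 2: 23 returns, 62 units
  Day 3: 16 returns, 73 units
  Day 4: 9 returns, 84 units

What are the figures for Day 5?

Returns: 30, 23, 16, 9 → 2 (−7 each step).
Units: +11 each step; 51, 62, 73, 84 → 95.
Combining the parts gives 2 returns, 95 units.

2 returns, 95 units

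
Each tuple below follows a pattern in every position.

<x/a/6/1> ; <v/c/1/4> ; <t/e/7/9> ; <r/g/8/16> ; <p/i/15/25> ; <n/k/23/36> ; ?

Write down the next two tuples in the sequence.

For the first letter, letters move back 2 places in the alphabet: x, v, t, r, p, n → l → j.
For the second letter, letters move forward 2 places in the alphabet: a, c, e, g, i, k → m → o.
Third entry: each term is the sum of the two before it, so 6, 1, 7, 8, 15, 23 → 38 → 61.
For the fourth entry, perfect squares: 1², 2², 3², …: 1, 4, 9, 16, 25, 36 → 49 → 64.
Putting the parts together: <l/m/38/49> and then <j/o/61/64>.

<l/m/38/49>, <j/o/61/64>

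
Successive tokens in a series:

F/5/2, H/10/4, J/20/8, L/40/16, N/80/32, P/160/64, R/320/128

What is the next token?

T/640/256

Letter: letters move forward 2 places in the alphabet; F, H, J, L, N, P, R → T.
Second component: ×2 each step; 5, 10, 20, 40, 80, 160, 320 → 640.
Third component goes 2, 4, 8, 16, 32, 64, 128 → 256 (×2 each step).
Putting it together: T/640/256.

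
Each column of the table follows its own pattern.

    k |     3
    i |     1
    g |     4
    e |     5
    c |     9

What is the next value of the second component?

14

Second component: 3, 1, 4, 5, 9 → 14 (each term is the sum of the two before it).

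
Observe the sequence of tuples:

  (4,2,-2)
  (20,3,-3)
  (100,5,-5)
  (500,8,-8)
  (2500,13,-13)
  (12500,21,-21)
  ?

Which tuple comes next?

First entry — ×5 each step: 4, 20, 100, 500, 2500, 12500 → 62500.
Second entry: 2, 3, 5, 8, 13, 21 → 34 (each term is the sum of the two before it).
Third entry: always the negative of the second entry; -2, -3, -5, -8, -13, -21 → -34.
So the next tuple is (62500,34,-34).

(62500,34,-34)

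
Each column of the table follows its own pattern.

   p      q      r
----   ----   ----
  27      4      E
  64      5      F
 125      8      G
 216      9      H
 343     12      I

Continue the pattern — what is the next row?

512  13  J

Column p — perfect cubes: 3³, 4³, 5³, …: 27, 64, 125, 216, 343 → 512.
Column q: alternating steps +1, +3, +1, +3, …, so 4, 5, 8, 9, 12 → 13.
Column r: letters move forward 1 place in the alphabet, so E, F, G, H, I → J.
So the next row is 512  13  J.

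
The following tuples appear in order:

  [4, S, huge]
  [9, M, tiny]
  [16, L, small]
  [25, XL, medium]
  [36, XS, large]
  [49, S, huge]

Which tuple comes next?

First entry: perfect squares: 2², 3², 4², …; 4, 9, 16, 25, 36, 49 → 64.
First size: repeats S → M → L → XL → XS; S, M, L, XL, XS, S → M.
Second size: huge, tiny, small, medium, large, huge → tiny (repeats huge → tiny → small → medium → large).
Putting it together: [64, M, tiny].

[64, M, tiny]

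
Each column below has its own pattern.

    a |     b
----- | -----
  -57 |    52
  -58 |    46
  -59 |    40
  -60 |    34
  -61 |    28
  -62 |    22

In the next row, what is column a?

-63

Column a goes -57, -58, -59, -60, -61, -62 → -63 (−1 each step).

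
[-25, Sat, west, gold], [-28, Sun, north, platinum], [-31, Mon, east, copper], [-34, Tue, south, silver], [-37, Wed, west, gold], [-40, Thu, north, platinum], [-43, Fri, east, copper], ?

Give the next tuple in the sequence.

[-46, Sat, south, silver]

First entry — −3 each step: -25, -28, -31, -34, -37, -40, -43 → -46.
Day — runs through the weekdays Mon→Sun: Sat, Sun, Mon, Tue, Wed, Thu, Fri → Sat.
Direction: repeats west → north → east → south; west, north, east, south, west, north, east → south.
For the metal, repeats gold → platinum → copper → silver: gold, platinum, copper, silver, gold, platinum, copper → silver.
So the next tuple is [-46, Sat, south, silver].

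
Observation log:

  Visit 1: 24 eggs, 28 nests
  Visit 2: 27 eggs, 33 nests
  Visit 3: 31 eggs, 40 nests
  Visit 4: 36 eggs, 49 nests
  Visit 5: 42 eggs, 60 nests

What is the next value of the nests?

73

Eggs — differences are 3, 4, 5, … (increasing by 1 each time): 24, 27, 31, 36, 42 → 49.
For the nests, differences are 5, 7, 9, … (increasing by 2 each time): 28, 33, 40, 49, 60 → 73.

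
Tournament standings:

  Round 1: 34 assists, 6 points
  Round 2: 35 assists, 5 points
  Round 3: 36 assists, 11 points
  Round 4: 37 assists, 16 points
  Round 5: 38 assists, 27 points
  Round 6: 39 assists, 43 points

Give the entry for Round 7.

Assists: 34, 35, 36, 37, 38, 39 → 40 (+1 each step).
Points — each term is the sum of the two before it: 6, 5, 11, 16, 27, 43 → 70.
Putting it together: 40 assists, 70 points.

40 assists, 70 points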